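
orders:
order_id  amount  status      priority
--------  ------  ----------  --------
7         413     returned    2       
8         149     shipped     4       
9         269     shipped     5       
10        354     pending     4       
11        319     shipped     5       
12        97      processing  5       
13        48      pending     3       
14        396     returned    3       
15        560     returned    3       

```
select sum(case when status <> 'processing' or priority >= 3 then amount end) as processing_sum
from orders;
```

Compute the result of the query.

order_id=7: ✓ → 413
order_id=8: ✓ → 149
order_id=9: ✓ → 269
order_id=10: ✓ → 354
order_id=11: ✓ → 319
order_id=12: ✓ → 97
order_id=13: ✓ → 48
order_id=14: ✓ → 396
order_id=15: ✓ → 560
processing_sum = 413 + 149 + 269 + 354 + 319 + 97 + 48 + 396 + 560 = 2605

2605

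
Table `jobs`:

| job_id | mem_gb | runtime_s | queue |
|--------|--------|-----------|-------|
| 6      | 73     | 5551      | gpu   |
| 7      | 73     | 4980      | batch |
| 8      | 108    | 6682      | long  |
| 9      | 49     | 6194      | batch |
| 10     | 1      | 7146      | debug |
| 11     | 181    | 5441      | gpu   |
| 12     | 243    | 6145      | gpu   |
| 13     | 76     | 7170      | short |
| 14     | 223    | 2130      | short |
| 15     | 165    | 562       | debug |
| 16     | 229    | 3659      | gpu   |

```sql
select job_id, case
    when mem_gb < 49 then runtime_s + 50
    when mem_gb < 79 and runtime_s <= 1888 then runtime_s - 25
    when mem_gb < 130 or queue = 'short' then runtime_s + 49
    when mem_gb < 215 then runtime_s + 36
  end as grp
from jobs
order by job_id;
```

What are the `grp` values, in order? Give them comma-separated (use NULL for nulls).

job_id=6: mem_gb < 130 or queue = 'short' → 5600
job_id=7: mem_gb < 130 or queue = 'short' → 5029
job_id=8: mem_gb < 130 or queue = 'short' → 6731
job_id=9: mem_gb < 130 or queue = 'short' → 6243
job_id=10: mem_gb < 49 → 7196
job_id=11: mem_gb < 215 → 5477
job_id=12: (no match → NULL) → NULL
job_id=13: mem_gb < 130 or queue = 'short' → 7219
job_id=14: mem_gb < 130 or queue = 'short' → 2179
job_id=15: mem_gb < 215 → 598
job_id=16: (no match → NULL) → NULL

5600, 5029, 6731, 6243, 7196, 5477, NULL, 7219, 2179, 598, NULL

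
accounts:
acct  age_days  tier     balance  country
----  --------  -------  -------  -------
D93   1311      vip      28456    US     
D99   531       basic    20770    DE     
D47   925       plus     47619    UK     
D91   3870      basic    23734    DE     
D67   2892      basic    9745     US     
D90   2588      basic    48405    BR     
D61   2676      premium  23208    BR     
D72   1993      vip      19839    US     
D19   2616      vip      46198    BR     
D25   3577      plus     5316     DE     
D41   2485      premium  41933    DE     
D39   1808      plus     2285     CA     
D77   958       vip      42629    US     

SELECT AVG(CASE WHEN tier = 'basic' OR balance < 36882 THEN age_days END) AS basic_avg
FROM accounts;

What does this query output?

2360.6666666667

acct=D93: ✓ → 1311
acct=D99: ✓ → 531
acct=D47: ✗
acct=D91: ✓ → 3870
acct=D67: ✓ → 2892
acct=D90: ✓ → 2588
acct=D61: ✓ → 2676
acct=D72: ✓ → 1993
acct=D19: ✗
acct=D25: ✓ → 3577
acct=D41: ✗
acct=D39: ✓ → 1808
acct=D77: ✗
basic_avg = (1311 + 531 + 3870 + 2892 + 2588 + 2676 + 1993 + 3577 + 1808) / 9 = 2360.6666666667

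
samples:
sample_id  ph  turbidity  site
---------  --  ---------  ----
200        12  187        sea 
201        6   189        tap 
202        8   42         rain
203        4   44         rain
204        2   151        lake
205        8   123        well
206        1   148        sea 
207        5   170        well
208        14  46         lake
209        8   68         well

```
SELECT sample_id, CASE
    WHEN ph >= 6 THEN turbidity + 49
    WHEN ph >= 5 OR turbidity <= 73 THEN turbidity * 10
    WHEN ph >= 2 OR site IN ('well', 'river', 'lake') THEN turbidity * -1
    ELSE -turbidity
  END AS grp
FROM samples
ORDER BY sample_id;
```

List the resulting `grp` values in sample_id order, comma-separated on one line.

236, 238, 91, 440, -151, 172, -148, 1700, 95, 117

sample_id=200: ph >= 6 → 236
sample_id=201: ph >= 6 → 238
sample_id=202: ph >= 6 → 91
sample_id=203: ph >= 5 OR turbidity <= 73 → 440
sample_id=204: ph >= 2 OR site IN ('well', 'river', 'lake') → -151
sample_id=205: ph >= 6 → 172
sample_id=206: ELSE → -148
sample_id=207: ph >= 5 OR turbidity <= 73 → 1700
sample_id=208: ph >= 6 → 95
sample_id=209: ph >= 6 → 117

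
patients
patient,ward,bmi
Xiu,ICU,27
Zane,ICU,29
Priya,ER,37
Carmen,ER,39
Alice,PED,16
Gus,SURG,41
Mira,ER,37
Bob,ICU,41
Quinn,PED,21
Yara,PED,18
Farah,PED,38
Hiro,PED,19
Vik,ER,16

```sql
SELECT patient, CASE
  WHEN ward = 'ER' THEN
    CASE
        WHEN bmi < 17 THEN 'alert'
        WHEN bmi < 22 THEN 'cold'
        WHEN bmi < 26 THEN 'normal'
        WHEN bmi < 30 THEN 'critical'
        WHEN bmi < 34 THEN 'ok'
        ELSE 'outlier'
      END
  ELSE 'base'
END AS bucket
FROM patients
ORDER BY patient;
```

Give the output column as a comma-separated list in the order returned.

base, base, outlier, base, base, base, outlier, outlier, base, alert, base, base, base

patient=Alice: ward='PED' → outer ELSE → base
patient=Bob: ward='ICU' → outer ELSE → base
patient=Carmen: ward='ER' → inner[ELSE] → outlier
patient=Farah: ward='PED' → outer ELSE → base
patient=Gus: ward='SURG' → outer ELSE → base
patient=Hiro: ward='PED' → outer ELSE → base
patient=Mira: ward='ER' → inner[ELSE] → outlier
patient=Priya: ward='ER' → inner[ELSE] → outlier
patient=Quinn: ward='PED' → outer ELSE → base
patient=Vik: ward='ER' → inner[bmi < 17] → alert
patient=Xiu: ward='ICU' → outer ELSE → base
patient=Yara: ward='PED' → outer ELSE → base
patient=Zane: ward='ICU' → outer ELSE → base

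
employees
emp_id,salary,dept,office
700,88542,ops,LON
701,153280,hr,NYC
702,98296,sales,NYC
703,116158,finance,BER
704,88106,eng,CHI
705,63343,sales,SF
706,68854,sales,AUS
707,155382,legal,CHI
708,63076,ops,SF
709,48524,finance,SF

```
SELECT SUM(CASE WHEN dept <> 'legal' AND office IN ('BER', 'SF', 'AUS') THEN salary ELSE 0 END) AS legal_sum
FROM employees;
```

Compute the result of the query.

359955

emp_id=700: ✗
emp_id=701: ✗
emp_id=702: ✗
emp_id=703: ✓ → 116158
emp_id=704: ✗
emp_id=705: ✓ → 63343
emp_id=706: ✓ → 68854
emp_id=707: ✗
emp_id=708: ✓ → 63076
emp_id=709: ✓ → 48524
legal_sum = 116158 + 63343 + 68854 + 63076 + 48524 = 359955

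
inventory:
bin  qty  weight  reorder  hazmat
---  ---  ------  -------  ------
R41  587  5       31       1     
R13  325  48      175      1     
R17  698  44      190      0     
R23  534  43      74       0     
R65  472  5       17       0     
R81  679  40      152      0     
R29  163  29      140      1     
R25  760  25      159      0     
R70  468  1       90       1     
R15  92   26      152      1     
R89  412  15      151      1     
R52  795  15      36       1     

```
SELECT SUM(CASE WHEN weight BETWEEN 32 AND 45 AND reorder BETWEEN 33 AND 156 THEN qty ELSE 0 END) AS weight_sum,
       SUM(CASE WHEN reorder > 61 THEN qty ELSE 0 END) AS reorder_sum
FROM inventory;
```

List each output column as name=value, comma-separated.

[weight_sum: weight BETWEEN 32 AND 45 AND reorder BETWEEN 33 AND 156]
bin=R41: ✗
bin=R13: ✗
bin=R17: ✗
bin=R23: ✓ → 534
bin=R65: ✗
bin=R81: ✓ → 679
bin=R29: ✗
bin=R25: ✗
bin=R70: ✗
bin=R15: ✗
bin=R89: ✗
bin=R52: ✗
weight_sum = 534 + 679 = 1213
—
[reorder_sum: reorder > 61]
bin=R41: ✗
bin=R13: ✓ → 325
bin=R17: ✓ → 698
bin=R23: ✓ → 534
bin=R65: ✗
bin=R81: ✓ → 679
bin=R29: ✓ → 163
bin=R25: ✓ → 760
bin=R70: ✓ → 468
bin=R15: ✓ → 92
bin=R89: ✓ → 412
bin=R52: ✗
reorder_sum = 325 + 698 + 534 + 679 + 163 + 760 + 468 + 92 + 412 = 4131

weight_sum=1213, reorder_sum=4131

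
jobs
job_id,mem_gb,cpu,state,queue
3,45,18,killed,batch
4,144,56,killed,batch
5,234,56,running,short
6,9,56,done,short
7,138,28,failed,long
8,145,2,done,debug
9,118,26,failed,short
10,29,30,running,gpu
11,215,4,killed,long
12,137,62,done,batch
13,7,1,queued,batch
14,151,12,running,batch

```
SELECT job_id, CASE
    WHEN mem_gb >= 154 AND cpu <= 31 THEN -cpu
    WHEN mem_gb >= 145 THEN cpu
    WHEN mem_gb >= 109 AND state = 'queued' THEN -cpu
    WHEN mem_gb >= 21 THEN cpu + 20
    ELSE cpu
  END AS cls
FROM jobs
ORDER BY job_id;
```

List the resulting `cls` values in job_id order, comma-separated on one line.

38, 76, 56, 56, 48, 2, 46, 50, -4, 82, 1, 12

job_id=3: mem_gb >= 21 → 38
job_id=4: mem_gb >= 21 → 76
job_id=5: mem_gb >= 145 → 56
job_id=6: ELSE → 56
job_id=7: mem_gb >= 21 → 48
job_id=8: mem_gb >= 145 → 2
job_id=9: mem_gb >= 21 → 46
job_id=10: mem_gb >= 21 → 50
job_id=11: mem_gb >= 154 AND cpu <= 31 → -4
job_id=12: mem_gb >= 21 → 82
job_id=13: ELSE → 1
job_id=14: mem_gb >= 145 → 12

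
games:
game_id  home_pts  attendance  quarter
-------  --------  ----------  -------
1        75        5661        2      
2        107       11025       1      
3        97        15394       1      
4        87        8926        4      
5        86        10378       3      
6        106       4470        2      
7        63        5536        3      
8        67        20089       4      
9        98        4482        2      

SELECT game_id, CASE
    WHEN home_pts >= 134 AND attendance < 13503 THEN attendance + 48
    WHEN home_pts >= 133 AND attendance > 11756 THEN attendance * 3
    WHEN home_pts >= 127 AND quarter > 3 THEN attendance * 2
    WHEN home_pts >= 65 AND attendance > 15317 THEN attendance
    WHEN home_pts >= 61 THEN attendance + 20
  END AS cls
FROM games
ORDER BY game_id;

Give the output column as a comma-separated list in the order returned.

5681, 11045, 15394, 8946, 10398, 4490, 5556, 20089, 4502

game_id=1: home_pts >= 61 → 5681
game_id=2: home_pts >= 61 → 11045
game_id=3: home_pts >= 65 AND attendance > 15317 → 15394
game_id=4: home_pts >= 61 → 8946
game_id=5: home_pts >= 61 → 10398
game_id=6: home_pts >= 61 → 4490
game_id=7: home_pts >= 61 → 5556
game_id=8: home_pts >= 65 AND attendance > 15317 → 20089
game_id=9: home_pts >= 61 → 4502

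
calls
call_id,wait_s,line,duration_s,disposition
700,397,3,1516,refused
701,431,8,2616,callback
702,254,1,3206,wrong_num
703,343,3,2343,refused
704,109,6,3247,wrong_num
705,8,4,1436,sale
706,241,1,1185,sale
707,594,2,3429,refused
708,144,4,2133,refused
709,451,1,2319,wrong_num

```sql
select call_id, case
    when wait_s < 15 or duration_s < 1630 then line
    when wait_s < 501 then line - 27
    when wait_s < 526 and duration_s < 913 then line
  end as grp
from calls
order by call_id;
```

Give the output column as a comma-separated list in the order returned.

3, -19, -26, -24, -21, 4, 1, NULL, -23, -26

call_id=700: wait_s < 15 or duration_s < 1630 → 3
call_id=701: wait_s < 501 → -19
call_id=702: wait_s < 501 → -26
call_id=703: wait_s < 501 → -24
call_id=704: wait_s < 501 → -21
call_id=705: wait_s < 15 or duration_s < 1630 → 4
call_id=706: wait_s < 15 or duration_s < 1630 → 1
call_id=707: (no match → NULL) → NULL
call_id=708: wait_s < 501 → -23
call_id=709: wait_s < 501 → -26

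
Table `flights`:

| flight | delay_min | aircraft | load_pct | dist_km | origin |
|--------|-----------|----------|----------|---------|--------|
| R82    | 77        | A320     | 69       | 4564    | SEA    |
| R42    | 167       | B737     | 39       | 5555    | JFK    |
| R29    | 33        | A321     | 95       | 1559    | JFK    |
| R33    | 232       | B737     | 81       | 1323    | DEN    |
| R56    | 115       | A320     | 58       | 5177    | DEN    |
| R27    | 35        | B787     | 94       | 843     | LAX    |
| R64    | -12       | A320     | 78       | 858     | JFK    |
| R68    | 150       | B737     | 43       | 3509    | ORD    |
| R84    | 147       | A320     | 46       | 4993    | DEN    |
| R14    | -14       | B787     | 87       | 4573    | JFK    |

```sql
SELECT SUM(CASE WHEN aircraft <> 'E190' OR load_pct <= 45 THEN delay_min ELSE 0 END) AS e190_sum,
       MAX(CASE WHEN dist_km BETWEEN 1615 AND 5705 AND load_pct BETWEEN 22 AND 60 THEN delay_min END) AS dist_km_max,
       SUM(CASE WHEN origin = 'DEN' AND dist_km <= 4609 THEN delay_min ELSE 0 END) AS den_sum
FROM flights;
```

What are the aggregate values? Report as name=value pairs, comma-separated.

[e190_sum: aircraft <> 'E190' OR load_pct <= 45]
flight=R82: ✓ → 77
flight=R42: ✓ → 167
flight=R29: ✓ → 33
flight=R33: ✓ → 232
flight=R56: ✓ → 115
flight=R27: ✓ → 35
flight=R64: ✓ → -12
flight=R68: ✓ → 150
flight=R84: ✓ → 147
flight=R14: ✓ → -14
e190_sum = 77 + 167 + 33 + 232 + 115 + 35 + -12 + 150 + 147 + -14 = 930
—
[dist_km_max: dist_km BETWEEN 1615 AND 5705 AND load_pct BETWEEN 22 AND 60]
flight=R82: ✗
flight=R42: ✓ → 167
flight=R29: ✗
flight=R33: ✗
flight=R56: ✓ → 115
flight=R27: ✗
flight=R64: ✗
flight=R68: ✓ → 150
flight=R84: ✓ → 147
flight=R14: ✗
dist_km_max = MAX(167, 115, 150, 147) = 167
—
[den_sum: origin = 'DEN' AND dist_km <= 4609]
flight=R82: ✗
flight=R42: ✗
flight=R29: ✗
flight=R33: ✓ → 232
flight=R56: ✗
flight=R27: ✗
flight=R64: ✗
flight=R68: ✗
flight=R84: ✗
flight=R14: ✗
den_sum = 232

e190_sum=930, dist_km_max=167, den_sum=232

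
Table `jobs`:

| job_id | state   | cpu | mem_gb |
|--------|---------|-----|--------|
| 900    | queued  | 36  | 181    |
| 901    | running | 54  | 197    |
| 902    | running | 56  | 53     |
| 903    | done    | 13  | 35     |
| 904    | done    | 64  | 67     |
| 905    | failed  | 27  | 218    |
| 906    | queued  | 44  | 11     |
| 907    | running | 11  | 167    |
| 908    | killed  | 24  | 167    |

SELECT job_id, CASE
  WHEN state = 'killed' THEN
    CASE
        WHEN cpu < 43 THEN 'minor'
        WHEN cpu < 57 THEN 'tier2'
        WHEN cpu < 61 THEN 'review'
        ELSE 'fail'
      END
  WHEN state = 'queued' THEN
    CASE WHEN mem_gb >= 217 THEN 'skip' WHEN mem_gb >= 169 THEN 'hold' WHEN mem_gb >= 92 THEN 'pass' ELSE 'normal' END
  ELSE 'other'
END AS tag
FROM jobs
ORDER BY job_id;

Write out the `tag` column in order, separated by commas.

job_id=900: state='queued' → inner[mem_gb >= 169] → hold
job_id=901: state='running' → outer ELSE → other
job_id=902: state='running' → outer ELSE → other
job_id=903: state='done' → outer ELSE → other
job_id=904: state='done' → outer ELSE → other
job_id=905: state='failed' → outer ELSE → other
job_id=906: state='queued' → inner[ELSE] → normal
job_id=907: state='running' → outer ELSE → other
job_id=908: state='killed' → inner[cpu < 43] → minor

hold, other, other, other, other, other, normal, other, minor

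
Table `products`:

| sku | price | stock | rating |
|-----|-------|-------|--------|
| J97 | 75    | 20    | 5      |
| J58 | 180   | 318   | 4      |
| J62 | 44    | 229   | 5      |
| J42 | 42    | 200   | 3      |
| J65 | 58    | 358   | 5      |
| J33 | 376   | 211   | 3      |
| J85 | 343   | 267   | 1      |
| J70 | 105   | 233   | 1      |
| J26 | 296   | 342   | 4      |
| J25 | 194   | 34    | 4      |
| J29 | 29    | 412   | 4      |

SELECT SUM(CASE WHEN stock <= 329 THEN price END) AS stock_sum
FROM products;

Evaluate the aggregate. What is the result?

sku=J97: ✓ → 75
sku=J58: ✓ → 180
sku=J62: ✓ → 44
sku=J42: ✓ → 42
sku=J65: ✗
sku=J33: ✓ → 376
sku=J85: ✓ → 343
sku=J70: ✓ → 105
sku=J26: ✗
sku=J25: ✓ → 194
sku=J29: ✗
stock_sum = 75 + 180 + 44 + 42 + 376 + 343 + 105 + 194 = 1359

1359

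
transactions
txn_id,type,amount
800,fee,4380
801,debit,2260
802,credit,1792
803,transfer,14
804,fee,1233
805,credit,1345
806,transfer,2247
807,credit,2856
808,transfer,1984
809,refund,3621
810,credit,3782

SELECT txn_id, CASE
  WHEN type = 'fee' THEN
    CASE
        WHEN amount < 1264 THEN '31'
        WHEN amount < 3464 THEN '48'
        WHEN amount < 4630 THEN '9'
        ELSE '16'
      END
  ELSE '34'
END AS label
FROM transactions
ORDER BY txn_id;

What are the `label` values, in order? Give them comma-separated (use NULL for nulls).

txn_id=800: type='fee' → inner[amount < 4630] → 9
txn_id=801: type='debit' → outer ELSE → 34
txn_id=802: type='credit' → outer ELSE → 34
txn_id=803: type='transfer' → outer ELSE → 34
txn_id=804: type='fee' → inner[amount < 1264] → 31
txn_id=805: type='credit' → outer ELSE → 34
txn_id=806: type='transfer' → outer ELSE → 34
txn_id=807: type='credit' → outer ELSE → 34
txn_id=808: type='transfer' → outer ELSE → 34
txn_id=809: type='refund' → outer ELSE → 34
txn_id=810: type='credit' → outer ELSE → 34

9, 34, 34, 34, 31, 34, 34, 34, 34, 34, 34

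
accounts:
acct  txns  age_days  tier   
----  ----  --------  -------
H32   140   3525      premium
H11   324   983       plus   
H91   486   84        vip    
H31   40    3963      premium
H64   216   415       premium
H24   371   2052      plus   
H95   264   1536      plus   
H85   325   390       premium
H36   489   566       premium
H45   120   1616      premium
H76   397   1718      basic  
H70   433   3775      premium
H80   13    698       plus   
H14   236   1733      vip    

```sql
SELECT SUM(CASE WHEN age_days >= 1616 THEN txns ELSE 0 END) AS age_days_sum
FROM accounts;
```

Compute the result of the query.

1737

acct=H32: ✓ → 140
acct=H11: ✗
acct=H91: ✗
acct=H31: ✓ → 40
acct=H64: ✗
acct=H24: ✓ → 371
acct=H95: ✗
acct=H85: ✗
acct=H36: ✗
acct=H45: ✓ → 120
acct=H76: ✓ → 397
acct=H70: ✓ → 433
acct=H80: ✗
acct=H14: ✓ → 236
age_days_sum = 140 + 40 + 371 + 120 + 397 + 433 + 236 = 1737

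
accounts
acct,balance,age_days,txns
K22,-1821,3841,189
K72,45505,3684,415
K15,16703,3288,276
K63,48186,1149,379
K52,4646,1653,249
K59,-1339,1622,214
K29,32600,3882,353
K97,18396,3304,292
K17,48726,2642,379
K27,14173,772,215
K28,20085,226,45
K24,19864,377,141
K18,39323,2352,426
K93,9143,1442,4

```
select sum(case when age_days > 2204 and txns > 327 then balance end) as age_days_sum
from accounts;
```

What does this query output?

166154

acct=K22: ✗
acct=K72: ✓ → 45505
acct=K15: ✗
acct=K63: ✗
acct=K52: ✗
acct=K59: ✗
acct=K29: ✓ → 32600
acct=K97: ✗
acct=K17: ✓ → 48726
acct=K27: ✗
acct=K28: ✗
acct=K24: ✗
acct=K18: ✓ → 39323
acct=K93: ✗
age_days_sum = 45505 + 32600 + 48726 + 39323 = 166154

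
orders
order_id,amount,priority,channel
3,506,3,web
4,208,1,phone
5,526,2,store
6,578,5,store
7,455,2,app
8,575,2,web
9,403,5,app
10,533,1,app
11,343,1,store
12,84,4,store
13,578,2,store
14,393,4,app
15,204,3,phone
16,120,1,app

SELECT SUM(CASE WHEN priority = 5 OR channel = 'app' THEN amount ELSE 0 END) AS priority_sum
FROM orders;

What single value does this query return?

order_id=3: ✗
order_id=4: ✗
order_id=5: ✗
order_id=6: ✓ → 578
order_id=7: ✓ → 455
order_id=8: ✗
order_id=9: ✓ → 403
order_id=10: ✓ → 533
order_id=11: ✗
order_id=12: ✗
order_id=13: ✗
order_id=14: ✓ → 393
order_id=15: ✗
order_id=16: ✓ → 120
priority_sum = 578 + 455 + 403 + 533 + 393 + 120 = 2482

2482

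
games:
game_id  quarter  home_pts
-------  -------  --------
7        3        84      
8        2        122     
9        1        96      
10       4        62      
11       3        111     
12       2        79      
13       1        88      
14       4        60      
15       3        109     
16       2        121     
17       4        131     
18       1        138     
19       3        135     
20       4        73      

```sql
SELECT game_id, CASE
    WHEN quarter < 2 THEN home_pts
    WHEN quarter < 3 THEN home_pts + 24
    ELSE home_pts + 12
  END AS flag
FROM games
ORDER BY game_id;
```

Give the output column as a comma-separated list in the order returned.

96, 146, 96, 74, 123, 103, 88, 72, 121, 145, 143, 138, 147, 85

game_id=7: ELSE → 96
game_id=8: quarter < 3 → 146
game_id=9: quarter < 2 → 96
game_id=10: ELSE → 74
game_id=11: ELSE → 123
game_id=12: quarter < 3 → 103
game_id=13: quarter < 2 → 88
game_id=14: ELSE → 72
game_id=15: ELSE → 121
game_id=16: quarter < 3 → 145
game_id=17: ELSE → 143
game_id=18: quarter < 2 → 138
game_id=19: ELSE → 147
game_id=20: ELSE → 85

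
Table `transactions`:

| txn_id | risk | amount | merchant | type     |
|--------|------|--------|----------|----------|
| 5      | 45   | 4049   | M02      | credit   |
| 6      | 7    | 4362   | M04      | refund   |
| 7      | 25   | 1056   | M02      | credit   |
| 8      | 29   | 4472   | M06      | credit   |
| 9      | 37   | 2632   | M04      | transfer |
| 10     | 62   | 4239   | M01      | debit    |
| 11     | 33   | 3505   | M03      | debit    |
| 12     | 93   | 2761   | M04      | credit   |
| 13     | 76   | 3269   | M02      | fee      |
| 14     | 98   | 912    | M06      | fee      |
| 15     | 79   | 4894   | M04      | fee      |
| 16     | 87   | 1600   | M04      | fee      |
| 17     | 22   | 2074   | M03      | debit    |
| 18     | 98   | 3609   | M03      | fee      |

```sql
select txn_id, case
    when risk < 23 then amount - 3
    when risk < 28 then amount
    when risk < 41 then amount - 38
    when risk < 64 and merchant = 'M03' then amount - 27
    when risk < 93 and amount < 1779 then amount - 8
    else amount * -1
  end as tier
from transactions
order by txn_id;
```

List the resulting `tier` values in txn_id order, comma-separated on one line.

txn_id=5: ELSE → -4049
txn_id=6: risk < 23 → 4359
txn_id=7: risk < 28 → 1056
txn_id=8: risk < 41 → 4434
txn_id=9: risk < 41 → 2594
txn_id=10: ELSE → -4239
txn_id=11: risk < 41 → 3467
txn_id=12: ELSE → -2761
txn_id=13: ELSE → -3269
txn_id=14: ELSE → -912
txn_id=15: ELSE → -4894
txn_id=16: risk < 93 and amount < 1779 → 1592
txn_id=17: risk < 23 → 2071
txn_id=18: ELSE → -3609

-4049, 4359, 1056, 4434, 2594, -4239, 3467, -2761, -3269, -912, -4894, 1592, 2071, -3609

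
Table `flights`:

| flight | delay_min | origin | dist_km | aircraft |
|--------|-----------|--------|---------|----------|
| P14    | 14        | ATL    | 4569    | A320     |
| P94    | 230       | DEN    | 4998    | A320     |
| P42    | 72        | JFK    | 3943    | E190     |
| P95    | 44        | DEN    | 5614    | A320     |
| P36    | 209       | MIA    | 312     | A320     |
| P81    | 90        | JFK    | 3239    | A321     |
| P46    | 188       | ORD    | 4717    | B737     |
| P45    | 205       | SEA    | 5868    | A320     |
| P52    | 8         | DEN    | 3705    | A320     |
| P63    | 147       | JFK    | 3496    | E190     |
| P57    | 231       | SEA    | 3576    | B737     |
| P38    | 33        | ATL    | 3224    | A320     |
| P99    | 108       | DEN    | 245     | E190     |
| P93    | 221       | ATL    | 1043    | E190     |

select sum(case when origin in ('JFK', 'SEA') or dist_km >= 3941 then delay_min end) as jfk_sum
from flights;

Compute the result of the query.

flight=P14: ✓ → 14
flight=P94: ✓ → 230
flight=P42: ✓ → 72
flight=P95: ✓ → 44
flight=P36: ✗
flight=P81: ✓ → 90
flight=P46: ✓ → 188
flight=P45: ✓ → 205
flight=P52: ✗
flight=P63: ✓ → 147
flight=P57: ✓ → 231
flight=P38: ✗
flight=P99: ✗
flight=P93: ✗
jfk_sum = 14 + 230 + 72 + 44 + 90 + 188 + 205 + 147 + 231 = 1221

1221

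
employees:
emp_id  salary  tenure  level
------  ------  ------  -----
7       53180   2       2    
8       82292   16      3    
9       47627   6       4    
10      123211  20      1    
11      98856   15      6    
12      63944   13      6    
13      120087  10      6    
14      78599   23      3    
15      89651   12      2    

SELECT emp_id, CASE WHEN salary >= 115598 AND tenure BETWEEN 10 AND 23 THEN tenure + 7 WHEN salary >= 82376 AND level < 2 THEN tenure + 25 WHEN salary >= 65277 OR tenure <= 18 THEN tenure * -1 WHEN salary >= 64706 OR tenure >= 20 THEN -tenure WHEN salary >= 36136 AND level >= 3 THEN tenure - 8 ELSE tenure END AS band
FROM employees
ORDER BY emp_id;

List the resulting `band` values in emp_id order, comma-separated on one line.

emp_id=7: salary >= 65277 OR tenure <= 18 → -2
emp_id=8: salary >= 65277 OR tenure <= 18 → -16
emp_id=9: salary >= 65277 OR tenure <= 18 → -6
emp_id=10: salary >= 115598 AND tenure BETWEEN 10 AND 23 → 27
emp_id=11: salary >= 65277 OR tenure <= 18 → -15
emp_id=12: salary >= 65277 OR tenure <= 18 → -13
emp_id=13: salary >= 115598 AND tenure BETWEEN 10 AND 23 → 17
emp_id=14: salary >= 65277 OR tenure <= 18 → -23
emp_id=15: salary >= 65277 OR tenure <= 18 → -12

-2, -16, -6, 27, -15, -13, 17, -23, -12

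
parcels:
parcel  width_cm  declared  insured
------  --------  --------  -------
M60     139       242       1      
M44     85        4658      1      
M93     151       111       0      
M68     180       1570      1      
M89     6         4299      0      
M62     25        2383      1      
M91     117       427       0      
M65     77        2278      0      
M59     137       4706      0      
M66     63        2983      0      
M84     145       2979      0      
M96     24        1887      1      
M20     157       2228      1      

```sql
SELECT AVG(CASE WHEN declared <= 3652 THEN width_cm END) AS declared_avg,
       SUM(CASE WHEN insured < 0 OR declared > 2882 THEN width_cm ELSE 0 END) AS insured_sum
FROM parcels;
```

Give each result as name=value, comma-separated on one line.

[declared_avg: declared <= 3652]
parcel=M60: ✓ → 139
parcel=M44: ✗
parcel=M93: ✓ → 151
parcel=M68: ✓ → 180
parcel=M89: ✗
parcel=M62: ✓ → 25
parcel=M91: ✓ → 117
parcel=M65: ✓ → 77
parcel=M59: ✗
parcel=M66: ✓ → 63
parcel=M84: ✓ → 145
parcel=M96: ✓ → 24
parcel=M20: ✓ → 157
declared_avg = (139 + 151 + 180 + 25 + 117 + 77 + 63 + 145 + 24 + 157) / 10 = 107.8
—
[insured_sum: insured < 0 OR declared > 2882]
parcel=M60: ✗
parcel=M44: ✓ → 85
parcel=M93: ✗
parcel=M68: ✗
parcel=M89: ✓ → 6
parcel=M62: ✗
parcel=M91: ✗
parcel=M65: ✗
parcel=M59: ✓ → 137
parcel=M66: ✓ → 63
parcel=M84: ✓ → 145
parcel=M96: ✗
parcel=M20: ✗
insured_sum = 85 + 6 + 137 + 63 + 145 = 436

declared_avg=107.8, insured_sum=436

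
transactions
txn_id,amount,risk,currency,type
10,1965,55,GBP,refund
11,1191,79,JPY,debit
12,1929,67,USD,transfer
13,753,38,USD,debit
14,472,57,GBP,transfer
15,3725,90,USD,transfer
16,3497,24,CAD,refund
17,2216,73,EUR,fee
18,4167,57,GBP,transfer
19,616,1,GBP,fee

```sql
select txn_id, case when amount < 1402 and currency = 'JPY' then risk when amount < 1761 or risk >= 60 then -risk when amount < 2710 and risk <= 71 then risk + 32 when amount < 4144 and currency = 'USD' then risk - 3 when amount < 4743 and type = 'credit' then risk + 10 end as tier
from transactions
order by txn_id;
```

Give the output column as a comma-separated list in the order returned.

87, 79, -67, -38, -57, -90, NULL, -73, NULL, -1

txn_id=10: amount < 2710 and risk <= 71 → 87
txn_id=11: amount < 1402 and currency = 'JPY' → 79
txn_id=12: amount < 1761 or risk >= 60 → -67
txn_id=13: amount < 1761 or risk >= 60 → -38
txn_id=14: amount < 1761 or risk >= 60 → -57
txn_id=15: amount < 1761 or risk >= 60 → -90
txn_id=16: (no match → NULL) → NULL
txn_id=17: amount < 1761 or risk >= 60 → -73
txn_id=18: (no match → NULL) → NULL
txn_id=19: amount < 1761 or risk >= 60 → -1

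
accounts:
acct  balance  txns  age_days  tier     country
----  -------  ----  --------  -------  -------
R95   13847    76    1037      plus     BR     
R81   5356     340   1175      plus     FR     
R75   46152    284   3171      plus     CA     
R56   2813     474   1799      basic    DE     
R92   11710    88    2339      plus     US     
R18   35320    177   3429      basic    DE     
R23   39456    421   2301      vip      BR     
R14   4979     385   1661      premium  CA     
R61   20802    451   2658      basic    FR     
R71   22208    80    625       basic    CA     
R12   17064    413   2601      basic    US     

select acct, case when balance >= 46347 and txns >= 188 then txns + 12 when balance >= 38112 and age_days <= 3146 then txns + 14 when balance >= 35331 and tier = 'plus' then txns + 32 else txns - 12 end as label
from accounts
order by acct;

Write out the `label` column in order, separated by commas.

acct=R12: ELSE → 401
acct=R14: ELSE → 373
acct=R18: ELSE → 165
acct=R23: balance >= 38112 and age_days <= 3146 → 435
acct=R56: ELSE → 462
acct=R61: ELSE → 439
acct=R71: ELSE → 68
acct=R75: balance >= 35331 and tier = 'plus' → 316
acct=R81: ELSE → 328
acct=R92: ELSE → 76
acct=R95: ELSE → 64

401, 373, 165, 435, 462, 439, 68, 316, 328, 76, 64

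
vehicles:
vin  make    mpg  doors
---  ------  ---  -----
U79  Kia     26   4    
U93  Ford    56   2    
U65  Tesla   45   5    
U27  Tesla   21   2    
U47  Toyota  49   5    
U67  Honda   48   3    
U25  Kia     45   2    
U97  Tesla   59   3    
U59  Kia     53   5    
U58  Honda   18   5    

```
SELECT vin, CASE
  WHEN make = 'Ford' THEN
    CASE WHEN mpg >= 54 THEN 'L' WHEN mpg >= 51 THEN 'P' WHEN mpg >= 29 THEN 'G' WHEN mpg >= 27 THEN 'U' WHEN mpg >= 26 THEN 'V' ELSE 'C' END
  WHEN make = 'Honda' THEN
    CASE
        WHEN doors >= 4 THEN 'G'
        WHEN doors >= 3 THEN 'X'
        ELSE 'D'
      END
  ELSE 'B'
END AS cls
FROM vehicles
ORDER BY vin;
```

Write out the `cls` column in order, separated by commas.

B, B, B, G, B, B, X, B, L, B

vin=U25: make='Kia' → outer ELSE → B
vin=U27: make='Tesla' → outer ELSE → B
vin=U47: make='Toyota' → outer ELSE → B
vin=U58: make='Honda' → inner[doors >= 4] → G
vin=U59: make='Kia' → outer ELSE → B
vin=U65: make='Tesla' → outer ELSE → B
vin=U67: make='Honda' → inner[doors >= 3] → X
vin=U79: make='Kia' → outer ELSE → B
vin=U93: make='Ford' → inner[mpg >= 54] → L
vin=U97: make='Tesla' → outer ELSE → B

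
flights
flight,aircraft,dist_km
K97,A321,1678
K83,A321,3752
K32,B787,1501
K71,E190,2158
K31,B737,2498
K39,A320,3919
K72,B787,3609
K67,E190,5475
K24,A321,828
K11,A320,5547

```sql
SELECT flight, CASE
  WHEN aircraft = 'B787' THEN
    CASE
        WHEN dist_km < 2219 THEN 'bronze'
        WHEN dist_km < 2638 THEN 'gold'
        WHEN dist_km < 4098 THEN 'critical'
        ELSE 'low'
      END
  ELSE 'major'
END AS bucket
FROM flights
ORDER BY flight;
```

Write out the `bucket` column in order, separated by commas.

flight=K11: aircraft='A320' → outer ELSE → major
flight=K24: aircraft='A321' → outer ELSE → major
flight=K31: aircraft='B737' → outer ELSE → major
flight=K32: aircraft='B787' → inner[dist_km < 2219] → bronze
flight=K39: aircraft='A320' → outer ELSE → major
flight=K67: aircraft='E190' → outer ELSE → major
flight=K71: aircraft='E190' → outer ELSE → major
flight=K72: aircraft='B787' → inner[dist_km < 4098] → critical
flight=K83: aircraft='A321' → outer ELSE → major
flight=K97: aircraft='A321' → outer ELSE → major

major, major, major, bronze, major, major, major, critical, major, major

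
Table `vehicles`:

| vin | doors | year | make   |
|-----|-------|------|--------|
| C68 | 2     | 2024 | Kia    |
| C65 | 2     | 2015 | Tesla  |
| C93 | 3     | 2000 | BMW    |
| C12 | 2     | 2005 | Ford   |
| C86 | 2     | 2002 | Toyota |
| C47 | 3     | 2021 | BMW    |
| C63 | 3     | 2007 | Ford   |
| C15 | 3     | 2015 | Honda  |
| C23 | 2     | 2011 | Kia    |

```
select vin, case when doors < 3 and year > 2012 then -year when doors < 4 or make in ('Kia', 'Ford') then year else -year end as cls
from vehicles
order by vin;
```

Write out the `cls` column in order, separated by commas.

vin=C12: doors < 4 or make in ('Kia', 'Ford') → 2005
vin=C15: doors < 4 or make in ('Kia', 'Ford') → 2015
vin=C23: doors < 4 or make in ('Kia', 'Ford') → 2011
vin=C47: doors < 4 or make in ('Kia', 'Ford') → 2021
vin=C63: doors < 4 or make in ('Kia', 'Ford') → 2007
vin=C65: doors < 3 and year > 2012 → -2015
vin=C68: doors < 3 and year > 2012 → -2024
vin=C86: doors < 4 or make in ('Kia', 'Ford') → 2002
vin=C93: doors < 4 or make in ('Kia', 'Ford') → 2000

2005, 2015, 2011, 2021, 2007, -2015, -2024, 2002, 2000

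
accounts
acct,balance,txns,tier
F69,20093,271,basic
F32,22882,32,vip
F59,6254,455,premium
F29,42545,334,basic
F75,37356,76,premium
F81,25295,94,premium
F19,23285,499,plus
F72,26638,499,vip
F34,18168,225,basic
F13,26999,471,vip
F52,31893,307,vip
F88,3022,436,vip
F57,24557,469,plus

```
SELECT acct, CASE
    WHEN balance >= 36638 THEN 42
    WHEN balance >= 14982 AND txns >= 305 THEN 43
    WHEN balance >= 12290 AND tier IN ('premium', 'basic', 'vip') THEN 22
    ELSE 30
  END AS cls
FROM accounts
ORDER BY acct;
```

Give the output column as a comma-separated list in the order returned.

acct=F13: balance >= 14982 AND txns >= 305 → 43
acct=F19: balance >= 14982 AND txns >= 305 → 43
acct=F29: balance >= 36638 → 42
acct=F32: balance >= 12290 AND tier IN ('premium', 'basic', 'vip') → 22
acct=F34: balance >= 12290 AND tier IN ('premium', 'basic', 'vip') → 22
acct=F52: balance >= 14982 AND txns >= 305 → 43
acct=F57: balance >= 14982 AND txns >= 305 → 43
acct=F59: ELSE → 30
acct=F69: balance >= 12290 AND tier IN ('premium', 'basic', 'vip') → 22
acct=F72: balance >= 14982 AND txns >= 305 → 43
acct=F75: balance >= 36638 → 42
acct=F81: balance >= 12290 AND tier IN ('premium', 'basic', 'vip') → 22
acct=F88: ELSE → 30

43, 43, 42, 22, 22, 43, 43, 30, 22, 43, 42, 22, 30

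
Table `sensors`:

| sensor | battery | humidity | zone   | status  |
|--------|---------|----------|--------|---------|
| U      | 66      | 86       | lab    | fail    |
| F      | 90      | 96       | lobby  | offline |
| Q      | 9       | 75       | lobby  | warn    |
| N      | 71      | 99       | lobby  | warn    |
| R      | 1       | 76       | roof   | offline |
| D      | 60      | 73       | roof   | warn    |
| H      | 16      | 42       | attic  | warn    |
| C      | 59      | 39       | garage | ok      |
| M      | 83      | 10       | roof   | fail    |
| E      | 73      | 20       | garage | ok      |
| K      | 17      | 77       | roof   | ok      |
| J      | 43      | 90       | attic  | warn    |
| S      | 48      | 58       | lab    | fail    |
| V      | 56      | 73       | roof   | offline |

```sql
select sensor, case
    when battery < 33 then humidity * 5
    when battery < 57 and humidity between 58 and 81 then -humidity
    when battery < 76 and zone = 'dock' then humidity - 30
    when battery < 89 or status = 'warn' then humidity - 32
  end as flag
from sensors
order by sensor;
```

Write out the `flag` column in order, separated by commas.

sensor=C: battery < 89 or status = 'warn' → 7
sensor=D: battery < 89 or status = 'warn' → 41
sensor=E: battery < 89 or status = 'warn' → -12
sensor=F: (no match → NULL) → NULL
sensor=H: battery < 33 → 210
sensor=J: battery < 89 or status = 'warn' → 58
sensor=K: battery < 33 → 385
sensor=M: battery < 89 or status = 'warn' → -22
sensor=N: battery < 89 or status = 'warn' → 67
sensor=Q: battery < 33 → 375
sensor=R: battery < 33 → 380
sensor=S: battery < 57 and humidity between 58 and 81 → -58
sensor=U: battery < 89 or status = 'warn' → 54
sensor=V: battery < 57 and humidity between 58 and 81 → -73

7, 41, -12, NULL, 210, 58, 385, -22, 67, 375, 380, -58, 54, -73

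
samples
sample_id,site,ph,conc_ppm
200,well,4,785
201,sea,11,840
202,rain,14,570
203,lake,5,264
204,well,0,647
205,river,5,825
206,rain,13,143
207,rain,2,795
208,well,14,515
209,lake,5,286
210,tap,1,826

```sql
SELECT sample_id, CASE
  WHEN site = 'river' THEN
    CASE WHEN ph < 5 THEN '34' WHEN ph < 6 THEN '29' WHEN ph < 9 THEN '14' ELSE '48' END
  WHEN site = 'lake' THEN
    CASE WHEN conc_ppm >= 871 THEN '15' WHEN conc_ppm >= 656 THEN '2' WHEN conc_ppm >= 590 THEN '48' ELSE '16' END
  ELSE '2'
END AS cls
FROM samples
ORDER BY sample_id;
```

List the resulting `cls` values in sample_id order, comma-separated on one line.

2, 2, 2, 16, 2, 29, 2, 2, 2, 16, 2

sample_id=200: site='well' → outer ELSE → 2
sample_id=201: site='sea' → outer ELSE → 2
sample_id=202: site='rain' → outer ELSE → 2
sample_id=203: site='lake' → inner[ELSE] → 16
sample_id=204: site='well' → outer ELSE → 2
sample_id=205: site='river' → inner[ph < 6] → 29
sample_id=206: site='rain' → outer ELSE → 2
sample_id=207: site='rain' → outer ELSE → 2
sample_id=208: site='well' → outer ELSE → 2
sample_id=209: site='lake' → inner[ELSE] → 16
sample_id=210: site='tap' → outer ELSE → 2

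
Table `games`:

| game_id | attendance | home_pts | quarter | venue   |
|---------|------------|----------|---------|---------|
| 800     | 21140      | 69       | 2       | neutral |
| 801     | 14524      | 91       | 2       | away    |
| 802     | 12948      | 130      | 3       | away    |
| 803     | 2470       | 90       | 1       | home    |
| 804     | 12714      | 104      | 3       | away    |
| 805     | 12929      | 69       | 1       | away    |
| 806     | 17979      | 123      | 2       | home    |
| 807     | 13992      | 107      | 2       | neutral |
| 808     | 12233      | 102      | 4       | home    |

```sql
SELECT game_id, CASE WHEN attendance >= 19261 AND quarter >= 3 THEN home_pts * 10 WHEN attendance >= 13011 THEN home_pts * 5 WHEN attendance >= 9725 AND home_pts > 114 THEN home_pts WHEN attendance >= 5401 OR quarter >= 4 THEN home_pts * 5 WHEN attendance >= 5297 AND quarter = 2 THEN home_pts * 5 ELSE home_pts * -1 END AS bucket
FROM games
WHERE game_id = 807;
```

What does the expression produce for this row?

535

game_id = 807: attendance=13992, home_pts=107, quarter=2, venue=neutral.
attendance >= 19261 AND quarter >= 3 → false
attendance >= 13011 → true → 535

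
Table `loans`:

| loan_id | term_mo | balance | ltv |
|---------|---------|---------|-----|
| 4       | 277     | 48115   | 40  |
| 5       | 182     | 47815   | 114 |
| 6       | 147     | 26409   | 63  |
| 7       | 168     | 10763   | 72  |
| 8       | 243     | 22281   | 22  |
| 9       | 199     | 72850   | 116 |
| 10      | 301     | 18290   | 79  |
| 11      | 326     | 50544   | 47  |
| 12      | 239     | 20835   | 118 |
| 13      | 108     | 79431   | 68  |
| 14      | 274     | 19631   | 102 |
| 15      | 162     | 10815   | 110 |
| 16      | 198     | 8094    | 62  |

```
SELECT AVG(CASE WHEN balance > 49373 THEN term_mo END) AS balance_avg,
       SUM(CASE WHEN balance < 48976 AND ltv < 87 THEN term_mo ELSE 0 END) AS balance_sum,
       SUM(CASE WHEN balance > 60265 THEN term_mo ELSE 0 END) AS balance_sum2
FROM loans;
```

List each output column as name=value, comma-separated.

[balance_avg: balance > 49373]
loan_id=4: ✗
loan_id=5: ✗
loan_id=6: ✗
loan_id=7: ✗
loan_id=8: ✗
loan_id=9: ✓ → 199
loan_id=10: ✗
loan_id=11: ✓ → 326
loan_id=12: ✗
loan_id=13: ✓ → 108
loan_id=14: ✗
loan_id=15: ✗
loan_id=16: ✗
balance_avg = (199 + 326 + 108) / 3 = 211
—
[balance_sum: balance < 48976 AND ltv < 87]
loan_id=4: ✓ → 277
loan_id=5: ✗
loan_id=6: ✓ → 147
loan_id=7: ✓ → 168
loan_id=8: ✓ → 243
loan_id=9: ✗
loan_id=10: ✓ → 301
loan_id=11: ✗
loan_id=12: ✗
loan_id=13: ✗
loan_id=14: ✗
loan_id=15: ✗
loan_id=16: ✓ → 198
balance_sum = 277 + 147 + 168 + 243 + 301 + 198 = 1334
—
[balance_sum2: balance > 60265]
loan_id=4: ✗
loan_id=5: ✗
loan_id=6: ✗
loan_id=7: ✗
loan_id=8: ✗
loan_id=9: ✓ → 199
loan_id=10: ✗
loan_id=11: ✗
loan_id=12: ✗
loan_id=13: ✓ → 108
loan_id=14: ✗
loan_id=15: ✗
loan_id=16: ✗
balance_sum2 = 199 + 108 = 307

balance_avg=211, balance_sum=1334, balance_sum2=307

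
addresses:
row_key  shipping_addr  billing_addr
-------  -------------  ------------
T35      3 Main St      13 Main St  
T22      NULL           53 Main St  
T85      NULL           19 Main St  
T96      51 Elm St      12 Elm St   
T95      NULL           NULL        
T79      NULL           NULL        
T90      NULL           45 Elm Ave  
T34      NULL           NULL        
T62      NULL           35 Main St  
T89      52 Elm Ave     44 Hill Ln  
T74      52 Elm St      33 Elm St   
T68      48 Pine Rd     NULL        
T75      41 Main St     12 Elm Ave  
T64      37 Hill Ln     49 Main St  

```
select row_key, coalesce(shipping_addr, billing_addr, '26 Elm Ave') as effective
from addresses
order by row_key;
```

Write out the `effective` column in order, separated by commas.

row_key=T22: shipping_addr=NULL, billing_addr=53 Main St → 53 Main St
row_key=T34: shipping_addr=NULL, billing_addr=NULL, → literal 26 Elm Ave → 26 Elm Ave
row_key=T35: shipping_addr=3 Main St → 3 Main St
row_key=T62: shipping_addr=NULL, billing_addr=35 Main St → 35 Main St
row_key=T64: shipping_addr=37 Hill Ln → 37 Hill Ln
row_key=T68: shipping_addr=48 Pine Rd → 48 Pine Rd
row_key=T74: shipping_addr=52 Elm St → 52 Elm St
row_key=T75: shipping_addr=41 Main St → 41 Main St
row_key=T79: shipping_addr=NULL, billing_addr=NULL, → literal 26 Elm Ave → 26 Elm Ave
row_key=T85: shipping_addr=NULL, billing_addr=19 Main St → 19 Main St
row_key=T89: shipping_addr=52 Elm Ave → 52 Elm Ave
row_key=T90: shipping_addr=NULL, billing_addr=45 Elm Ave → 45 Elm Ave
row_key=T95: shipping_addr=NULL, billing_addr=NULL, → literal 26 Elm Ave → 26 Elm Ave
row_key=T96: shipping_addr=51 Elm St → 51 Elm St

53 Main St, 26 Elm Ave, 3 Main St, 35 Main St, 37 Hill Ln, 48 Pine Rd, 52 Elm St, 41 Main St, 26 Elm Ave, 19 Main St, 52 Elm Ave, 45 Elm Ave, 26 Elm Ave, 51 Elm St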